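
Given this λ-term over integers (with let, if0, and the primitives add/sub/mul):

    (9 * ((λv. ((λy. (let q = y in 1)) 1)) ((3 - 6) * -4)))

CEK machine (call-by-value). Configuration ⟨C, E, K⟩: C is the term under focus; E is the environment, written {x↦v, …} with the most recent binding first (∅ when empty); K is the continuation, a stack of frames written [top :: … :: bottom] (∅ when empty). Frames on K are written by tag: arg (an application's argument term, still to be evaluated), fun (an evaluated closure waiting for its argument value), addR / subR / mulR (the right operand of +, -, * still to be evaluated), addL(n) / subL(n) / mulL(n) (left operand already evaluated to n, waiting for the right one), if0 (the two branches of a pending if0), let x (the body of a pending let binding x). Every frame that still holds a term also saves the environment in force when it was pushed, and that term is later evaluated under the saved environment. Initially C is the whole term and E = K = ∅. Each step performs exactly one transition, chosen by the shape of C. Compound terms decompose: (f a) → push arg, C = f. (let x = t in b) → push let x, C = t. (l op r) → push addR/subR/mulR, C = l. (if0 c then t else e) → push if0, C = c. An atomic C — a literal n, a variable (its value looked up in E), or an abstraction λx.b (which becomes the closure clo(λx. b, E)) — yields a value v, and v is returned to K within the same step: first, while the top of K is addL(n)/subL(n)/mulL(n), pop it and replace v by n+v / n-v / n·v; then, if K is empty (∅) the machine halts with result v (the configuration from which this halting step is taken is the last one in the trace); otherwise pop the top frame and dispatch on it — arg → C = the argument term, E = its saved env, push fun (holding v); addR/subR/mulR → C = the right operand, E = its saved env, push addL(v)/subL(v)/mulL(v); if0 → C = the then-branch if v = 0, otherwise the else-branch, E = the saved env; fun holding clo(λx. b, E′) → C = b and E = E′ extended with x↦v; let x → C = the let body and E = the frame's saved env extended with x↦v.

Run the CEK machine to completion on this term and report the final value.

Answer: 9

Execution trace:
step 0: <C=(9 * ((λv. ((λy. (let q = y in 1)) 1)) ((3 - 6) * -4))), E=∅, K=∅>
step 1: <C=9, E=∅, K=[mulR]>
step 2: <C=((λv. ((λy. (let q = y in 1)) 1)) ((3 - 6) * -4)), E=∅, K=[mulL(9)]>
step 3: <C=(λv. ((λy. (let q = y in 1)) 1)), E=∅, K=[arg :: mulL(9)]>
step 4: <C=((3 - 6) * -4), E=∅, K=[fun :: mulL(9)]>
step 5: <C=(3 - 6), E=∅, K=[mulR :: fun :: mulL(9)]>
step 6: <C=3, E=∅, K=[subR :: mulR :: fun :: mulL(9)]>
step 7: <C=6, E=∅, K=[subL(3) :: mulR :: fun :: mulL(9)]>
step 8: <C=-4, E=∅, K=[mulL(-3) :: fun :: mulL(9)]>
step 9: <C=((λy. (let q = y in 1)) 1), E={v↦12}, K=[mulL(9)]>
step 10: <C=(λy. (let q = y in 1)), E={v↦12}, K=[arg :: mulL(9)]>
step 11: <C=1, E={v↦12}, K=[fun :: mulL(9)]>
step 12: <C=(let q = y in 1), E={y↦1, v↦12}, K=[mulL(9)]>
step 13: <C=y, E={y↦1, v↦12}, K=[let q :: mulL(9)]>
step 14: <C=1, E={q↦1, y↦1, v↦12}, K=[mulL(9)]>
→ final value 9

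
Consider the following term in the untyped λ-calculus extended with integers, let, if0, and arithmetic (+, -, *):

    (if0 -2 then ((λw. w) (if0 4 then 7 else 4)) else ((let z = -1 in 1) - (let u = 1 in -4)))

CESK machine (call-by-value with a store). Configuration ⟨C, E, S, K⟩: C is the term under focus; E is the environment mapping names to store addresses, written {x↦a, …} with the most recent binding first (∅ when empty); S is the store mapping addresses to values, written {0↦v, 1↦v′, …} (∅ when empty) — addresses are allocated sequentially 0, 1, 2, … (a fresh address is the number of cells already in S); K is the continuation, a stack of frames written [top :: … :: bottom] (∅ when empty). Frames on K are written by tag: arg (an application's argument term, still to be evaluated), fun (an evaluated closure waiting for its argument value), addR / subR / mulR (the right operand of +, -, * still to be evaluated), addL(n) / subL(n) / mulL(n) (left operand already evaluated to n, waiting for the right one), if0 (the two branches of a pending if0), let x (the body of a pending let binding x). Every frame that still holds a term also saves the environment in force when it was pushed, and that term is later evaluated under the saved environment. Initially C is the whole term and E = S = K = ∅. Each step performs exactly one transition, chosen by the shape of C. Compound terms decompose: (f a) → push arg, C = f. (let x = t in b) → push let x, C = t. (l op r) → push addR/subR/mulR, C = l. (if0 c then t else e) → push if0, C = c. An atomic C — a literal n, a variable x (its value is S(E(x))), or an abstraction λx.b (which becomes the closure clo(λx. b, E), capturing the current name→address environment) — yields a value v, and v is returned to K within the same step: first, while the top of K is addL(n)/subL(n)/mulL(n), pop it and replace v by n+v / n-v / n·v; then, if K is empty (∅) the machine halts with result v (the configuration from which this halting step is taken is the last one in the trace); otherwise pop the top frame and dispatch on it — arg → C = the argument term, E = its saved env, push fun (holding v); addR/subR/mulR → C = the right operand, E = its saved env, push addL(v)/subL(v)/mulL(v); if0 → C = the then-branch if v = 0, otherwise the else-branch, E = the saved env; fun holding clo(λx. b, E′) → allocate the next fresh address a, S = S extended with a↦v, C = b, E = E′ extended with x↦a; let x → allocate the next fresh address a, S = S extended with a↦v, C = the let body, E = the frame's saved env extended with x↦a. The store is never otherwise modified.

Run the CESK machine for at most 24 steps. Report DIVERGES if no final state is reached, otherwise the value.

t=0: [C=(if0 -2 then ((λw. w) (if0 4 then 7 else 4)) else ((let z = -1 in 1) - (let u = 1 in -4))) | E=∅ | S=∅ | K=∅]
t=1: [C=-2 | E=∅ | S=∅ | K=[if0]]
t=2: [C=((let z = -1 in 1) - (let u = 1 in -4)) | E=∅ | S=∅ | K=∅]
t=3: [C=(let z = -1 in 1) | E=∅ | S=∅ | K=[subR]]
t=4: [C=-1 | E=∅ | S=∅ | K=[let z :: subR]]
t=5: [C=1 | E={z↦0} | S={0↦-1} | K=[subR]]
t=6: [C=(let u = 1 in -4) | E=∅ | S={0↦-1} | K=[subL(1)]]
t=7: [C=1 | E=∅ | S={0↦-1} | K=[let u :: subL(1)]]
t=8: [C=-4 | E={u↦1} | S={0↦-1, 1↦1} | K=[subL(1)]]
→ final value 5

Answer: 5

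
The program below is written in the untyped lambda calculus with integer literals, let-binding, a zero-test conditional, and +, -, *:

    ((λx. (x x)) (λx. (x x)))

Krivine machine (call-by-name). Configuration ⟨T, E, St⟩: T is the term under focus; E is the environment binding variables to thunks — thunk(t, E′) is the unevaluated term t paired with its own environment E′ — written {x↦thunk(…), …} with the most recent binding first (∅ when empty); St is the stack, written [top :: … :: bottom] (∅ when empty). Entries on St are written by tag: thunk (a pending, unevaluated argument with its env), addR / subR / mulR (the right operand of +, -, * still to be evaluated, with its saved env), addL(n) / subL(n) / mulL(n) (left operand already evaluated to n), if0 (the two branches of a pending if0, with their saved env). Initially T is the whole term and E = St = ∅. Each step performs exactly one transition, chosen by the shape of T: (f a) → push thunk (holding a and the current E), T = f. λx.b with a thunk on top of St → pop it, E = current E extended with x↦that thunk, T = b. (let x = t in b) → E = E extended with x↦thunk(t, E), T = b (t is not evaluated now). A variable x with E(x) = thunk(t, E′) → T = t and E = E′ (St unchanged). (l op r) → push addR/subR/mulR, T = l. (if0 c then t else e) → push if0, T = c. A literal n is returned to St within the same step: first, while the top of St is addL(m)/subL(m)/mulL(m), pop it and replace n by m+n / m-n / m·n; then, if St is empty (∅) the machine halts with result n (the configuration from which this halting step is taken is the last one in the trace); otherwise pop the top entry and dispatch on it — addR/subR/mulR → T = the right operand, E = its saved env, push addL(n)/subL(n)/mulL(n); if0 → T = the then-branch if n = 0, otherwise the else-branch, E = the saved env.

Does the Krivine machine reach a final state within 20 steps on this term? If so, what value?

[0] ⟨T=((λx. (x x)) (λx. (x x))); E=∅; St=∅⟩
[1] ⟨T=(λx. (x x)); E=∅; St=[thunk]⟩
[2] ⟨T=(x x); E={x↦thunk((λx. (x x)), ∅)}; St=∅⟩
[3] ⟨T=x; E={x↦thunk((λx. (x x)), ∅)}; St=[thunk]⟩
[4] ⟨T=(λx. (x x)); E=∅; St=[thunk]⟩
[5] ⟨T=(x x); E={x↦thunk(x, {x↦thunk((λx. (x x)), ∅)})}; St=∅⟩
[6] ⟨T=x; E={x↦thunk(x, {x↦thunk((λx. (x x)), ∅)})}; St=[thunk]⟩
[7] ⟨T=x; E={x↦thunk((λx. (x x)), ∅)}; St=[thunk]⟩
[8] ⟨T=(λx. (x x)); E=∅; St=[thunk]⟩
[9] ⟨T=(x x); E={x↦thunk(x, {x↦thunk(x, {x↦thunk((λx. (x x)), ∅)})})}; St=∅⟩
[10] ⟨T=x; E={x↦thunk(x, {x↦thunk(x, {x↦thunk((λx. (x x)), ∅)})})}; St=[thunk]⟩
[11] ⟨T=x; E={x↦thunk(x, {x↦thunk((λx. (x x)), ∅)})}; St=[thunk]⟩
[12] ⟨T=x; E={x↦thunk((λx. (x x)), ∅)}; St=[thunk]⟩
[13] ⟨T=(λx. (x x)); E=∅; St=[thunk]⟩
[14] ⟨T=(x x); E={x↦thunk(x, {x↦thunk(x, {x↦thunk(x, {x↦thunk((λx. (x x)), ∅)})})})}; St=∅⟩
[15] ⟨T=x; E={x↦thunk(x, {x↦thunk(x, {x↦thunk(x, {x↦thunk((λx. (x x)), ∅)})})})}; St=[thunk]⟩
[16] ⟨T=x; E={x↦thunk(x, {x↦thunk(x, {x↦thunk((λx. (x x)), ∅)})})}; St=[thunk]⟩
[17] ⟨T=x; E={x↦thunk(x, {x↦thunk((λx. (x x)), ∅)})}; St=[thunk]⟩
[18] ⟨T=x; E={x↦thunk((λx. (x x)), ∅)}; St=[thunk]⟩
[19] ⟨T=(λx. (x x)); E=∅; St=[thunk]⟩
[20] ⟨T=(x x); E={x↦thunk(x, {x↦thunk(x, {x↦thunk(x, {x↦thunk(x, {x↦thunk((λx. (x x)), ∅)})})})})}; St=∅⟩
→ 20 transitions taken and the configuration is still not final: no result within 20 steps

Answer: DIVERGES (no final state within 20 steps)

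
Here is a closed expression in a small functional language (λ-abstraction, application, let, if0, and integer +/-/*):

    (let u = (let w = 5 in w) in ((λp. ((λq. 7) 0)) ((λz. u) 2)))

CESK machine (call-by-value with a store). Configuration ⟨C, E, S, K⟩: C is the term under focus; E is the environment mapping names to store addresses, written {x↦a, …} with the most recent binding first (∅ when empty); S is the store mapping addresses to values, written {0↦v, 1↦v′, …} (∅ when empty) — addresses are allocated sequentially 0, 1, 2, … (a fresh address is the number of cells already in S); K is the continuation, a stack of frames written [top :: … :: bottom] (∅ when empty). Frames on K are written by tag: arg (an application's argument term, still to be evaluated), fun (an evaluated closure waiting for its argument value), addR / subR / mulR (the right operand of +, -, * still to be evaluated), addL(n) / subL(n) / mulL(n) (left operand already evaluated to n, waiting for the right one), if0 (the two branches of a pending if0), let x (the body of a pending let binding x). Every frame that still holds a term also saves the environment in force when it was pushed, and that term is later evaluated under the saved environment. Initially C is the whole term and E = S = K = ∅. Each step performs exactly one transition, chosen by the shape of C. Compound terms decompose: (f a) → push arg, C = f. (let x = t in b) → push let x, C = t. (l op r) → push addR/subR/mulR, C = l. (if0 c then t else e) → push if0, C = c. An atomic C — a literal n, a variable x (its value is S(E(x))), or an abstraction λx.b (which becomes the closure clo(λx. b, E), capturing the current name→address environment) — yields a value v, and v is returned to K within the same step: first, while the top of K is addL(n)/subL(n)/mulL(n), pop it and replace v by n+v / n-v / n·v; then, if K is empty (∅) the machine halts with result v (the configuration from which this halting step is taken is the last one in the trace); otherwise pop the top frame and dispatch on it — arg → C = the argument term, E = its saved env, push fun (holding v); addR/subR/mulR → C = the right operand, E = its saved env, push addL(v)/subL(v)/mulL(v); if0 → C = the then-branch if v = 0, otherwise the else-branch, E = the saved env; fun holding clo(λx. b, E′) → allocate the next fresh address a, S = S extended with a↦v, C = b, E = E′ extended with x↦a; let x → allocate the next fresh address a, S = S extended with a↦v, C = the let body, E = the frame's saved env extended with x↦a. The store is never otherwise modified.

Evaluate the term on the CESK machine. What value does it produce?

Answer: 7

Derivation:
0. ⟨C=(let u = (let w = 5 in w) in ((λp. ((λq. 7) 0)) ((λz. u) 2))); E=∅; S=∅; K=∅⟩
1. ⟨C=(let w = 5 in w); E=∅; S=∅; K=[let u]⟩
2. ⟨C=5; E=∅; S=∅; K=[let w :: let u]⟩
3. ⟨C=w; E={w↦0}; S={0↦5}; K=[let u]⟩
4. ⟨C=((λp. ((λq. 7) 0)) ((λz. u) 2)); E={u↦1}; S={0↦5, 1↦5}; K=∅⟩
5. ⟨C=(λp. ((λq. 7) 0)); E={u↦1}; S={0↦5, 1↦5}; K=[arg]⟩
6. ⟨C=((λz. u) 2); E={u↦1}; S={0↦5, 1↦5}; K=[fun]⟩
7. ⟨C=(λz. u); E={u↦1}; S={0↦5, 1↦5}; K=[arg :: fun]⟩
8. ⟨C=2; E={u↦1}; S={0↦5, 1↦5}; K=[fun :: fun]⟩
9. ⟨C=u; E={z↦2, u↦1}; S={0↦5, 1↦5, 2↦2}; K=[fun]⟩
10. ⟨C=((λq. 7) 0); E={p↦3, u↦1}; S={0↦5, 1↦5, 2↦2, 3↦5}; K=∅⟩
11. ⟨C=(λq. 7); E={p↦3, u↦1}; S={0↦5, 1↦5, 2↦2, 3↦5}; K=[arg]⟩
12. ⟨C=0; E={p↦3, u↦1}; S={0↦5, 1↦5, 2↦2, 3↦5}; K=[fun]⟩
13. ⟨C=7; E={q↦4, p↦3, u↦1}; S={0↦5, 1↦5, 2↦2, 3↦5, 4↦0}; K=∅⟩
→ final value 7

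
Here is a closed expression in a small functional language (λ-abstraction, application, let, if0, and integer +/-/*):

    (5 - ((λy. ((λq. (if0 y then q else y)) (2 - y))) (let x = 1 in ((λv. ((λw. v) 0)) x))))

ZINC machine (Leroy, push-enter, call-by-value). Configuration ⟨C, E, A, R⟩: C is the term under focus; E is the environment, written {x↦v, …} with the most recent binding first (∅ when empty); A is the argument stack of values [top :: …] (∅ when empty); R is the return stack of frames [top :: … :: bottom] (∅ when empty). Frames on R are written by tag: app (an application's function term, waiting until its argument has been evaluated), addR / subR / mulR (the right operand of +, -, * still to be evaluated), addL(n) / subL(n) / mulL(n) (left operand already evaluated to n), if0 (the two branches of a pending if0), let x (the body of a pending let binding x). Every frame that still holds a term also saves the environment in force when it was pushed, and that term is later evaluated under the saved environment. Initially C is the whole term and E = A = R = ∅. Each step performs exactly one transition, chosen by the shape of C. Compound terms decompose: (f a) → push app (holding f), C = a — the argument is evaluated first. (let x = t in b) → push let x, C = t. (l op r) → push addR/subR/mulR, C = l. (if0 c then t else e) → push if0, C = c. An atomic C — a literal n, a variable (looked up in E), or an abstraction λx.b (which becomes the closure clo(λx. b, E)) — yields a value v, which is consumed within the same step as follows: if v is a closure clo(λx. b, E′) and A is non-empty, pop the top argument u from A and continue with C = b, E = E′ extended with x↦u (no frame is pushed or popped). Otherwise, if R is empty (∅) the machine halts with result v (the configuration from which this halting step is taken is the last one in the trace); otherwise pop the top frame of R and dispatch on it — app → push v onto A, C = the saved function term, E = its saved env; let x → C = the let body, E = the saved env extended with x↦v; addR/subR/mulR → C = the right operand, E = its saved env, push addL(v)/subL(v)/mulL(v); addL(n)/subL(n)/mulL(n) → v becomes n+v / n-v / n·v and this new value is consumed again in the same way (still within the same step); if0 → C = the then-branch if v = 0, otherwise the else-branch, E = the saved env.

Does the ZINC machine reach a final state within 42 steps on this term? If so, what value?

step 0: [C=(5 - ((λy. ((λq. (if0 y then q else y)) (2 - y))) (let x = 1 in ((λv. ((λw. v) 0)) x)))) | E=∅ | A=∅ | R=∅]
step 1: [C=5 | E=∅ | A=∅ | R=[subR]]
step 2: [C=((λy. ((λq. (if0 y then q else y)) (2 - y))) (let x = 1 in ((λv. ((λw. v) 0)) x))) | E=∅ | A=∅ | R=[subL(5)]]
step 3: [C=(let x = 1 in ((λv. ((λw. v) 0)) x)) | E=∅ | A=∅ | R=[app :: subL(5)]]
step 4: [C=1 | E=∅ | A=∅ | R=[let x :: app :: subL(5)]]
step 5: [C=((λv. ((λw. v) 0)) x) | E={x↦1} | A=∅ | R=[app :: subL(5)]]
step 6: [C=x | E={x↦1} | A=∅ | R=[app :: app :: subL(5)]]
step 7: [C=(λv. ((λw. v) 0)) | E={x↦1} | A=[1] | R=[app :: subL(5)]]
step 8: [C=((λw. v) 0) | E={v↦1, x↦1} | A=∅ | R=[app :: subL(5)]]
step 9: [C=0 | E={v↦1, x↦1} | A=∅ | R=[app :: app :: subL(5)]]
step 10: [C=(λw. v) | E={v↦1, x↦1} | A=[0] | R=[app :: subL(5)]]
step 11: [C=v | E={w↦0, v↦1, x↦1} | A=∅ | R=[app :: subL(5)]]
step 12: [C=(λy. ((λq. (if0 y then q else y)) (2 - y))) | E=∅ | A=[1] | R=[subL(5)]]
step 13: [C=((λq. (if0 y then q else y)) (2 - y)) | E={y↦1} | A=∅ | R=[subL(5)]]
step 14: [C=(2 - y) | E={y↦1} | A=∅ | R=[app :: subL(5)]]
step 15: [C=2 | E={y↦1} | A=∅ | R=[subR :: app :: subL(5)]]
step 16: [C=y | E={y↦1} | A=∅ | R=[subL(2) :: app :: subL(5)]]
step 17: [C=(λq. (if0 y then q else y)) | E={y↦1} | A=[1] | R=[subL(5)]]
step 18: [C=(if0 y then q else y) | E={q↦1, y↦1} | A=∅ | R=[subL(5)]]
step 19: [C=y | E={q↦1, y↦1} | A=∅ | R=[if0 :: subL(5)]]
step 20: [C=y | E={q↦1, y↦1} | A=∅ | R=[subL(5)]]
→ final value 4

Answer: 4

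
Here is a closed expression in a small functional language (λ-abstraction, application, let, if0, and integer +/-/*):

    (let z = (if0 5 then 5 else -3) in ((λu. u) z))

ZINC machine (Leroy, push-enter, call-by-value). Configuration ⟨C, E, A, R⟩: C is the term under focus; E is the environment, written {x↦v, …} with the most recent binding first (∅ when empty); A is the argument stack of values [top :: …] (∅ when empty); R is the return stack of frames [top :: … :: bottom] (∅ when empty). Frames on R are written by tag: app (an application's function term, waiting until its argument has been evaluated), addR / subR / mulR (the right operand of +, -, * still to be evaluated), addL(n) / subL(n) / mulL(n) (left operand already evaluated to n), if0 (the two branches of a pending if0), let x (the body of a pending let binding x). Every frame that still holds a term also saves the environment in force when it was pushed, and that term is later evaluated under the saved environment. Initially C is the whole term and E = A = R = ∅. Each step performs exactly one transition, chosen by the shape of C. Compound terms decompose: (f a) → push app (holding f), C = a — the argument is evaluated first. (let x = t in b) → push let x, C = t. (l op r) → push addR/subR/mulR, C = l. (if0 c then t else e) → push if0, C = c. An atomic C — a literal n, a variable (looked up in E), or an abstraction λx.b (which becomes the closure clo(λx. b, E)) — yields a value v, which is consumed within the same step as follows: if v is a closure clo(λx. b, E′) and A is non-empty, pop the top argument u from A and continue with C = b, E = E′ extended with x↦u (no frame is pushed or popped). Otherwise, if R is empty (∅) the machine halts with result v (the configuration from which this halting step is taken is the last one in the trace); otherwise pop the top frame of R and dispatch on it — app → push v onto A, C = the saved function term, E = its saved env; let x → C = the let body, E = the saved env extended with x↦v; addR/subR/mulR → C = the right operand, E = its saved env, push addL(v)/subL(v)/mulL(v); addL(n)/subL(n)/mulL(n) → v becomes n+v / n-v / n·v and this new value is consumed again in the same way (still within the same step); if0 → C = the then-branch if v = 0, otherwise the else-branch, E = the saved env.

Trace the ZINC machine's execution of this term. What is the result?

t=0: <C=(let z = (if0 5 then 5 else -3) in ((λu. u) z)), E=∅, A=∅, R=∅>
t=1: <C=(if0 5 then 5 else -3), E=∅, A=∅, R=[let z]>
t=2: <C=5, E=∅, A=∅, R=[if0 :: let z]>
t=3: <C=-3, E=∅, A=∅, R=[let z]>
t=4: <C=((λu. u) z), E={z↦-3}, A=∅, R=∅>
t=5: <C=z, E={z↦-3}, A=∅, R=[app]>
t=6: <C=(λu. u), E={z↦-3}, A=[-3], R=∅>
t=7: <C=u, E={u↦-3, z↦-3}, A=∅, R=∅>
→ final value -3

Answer: -3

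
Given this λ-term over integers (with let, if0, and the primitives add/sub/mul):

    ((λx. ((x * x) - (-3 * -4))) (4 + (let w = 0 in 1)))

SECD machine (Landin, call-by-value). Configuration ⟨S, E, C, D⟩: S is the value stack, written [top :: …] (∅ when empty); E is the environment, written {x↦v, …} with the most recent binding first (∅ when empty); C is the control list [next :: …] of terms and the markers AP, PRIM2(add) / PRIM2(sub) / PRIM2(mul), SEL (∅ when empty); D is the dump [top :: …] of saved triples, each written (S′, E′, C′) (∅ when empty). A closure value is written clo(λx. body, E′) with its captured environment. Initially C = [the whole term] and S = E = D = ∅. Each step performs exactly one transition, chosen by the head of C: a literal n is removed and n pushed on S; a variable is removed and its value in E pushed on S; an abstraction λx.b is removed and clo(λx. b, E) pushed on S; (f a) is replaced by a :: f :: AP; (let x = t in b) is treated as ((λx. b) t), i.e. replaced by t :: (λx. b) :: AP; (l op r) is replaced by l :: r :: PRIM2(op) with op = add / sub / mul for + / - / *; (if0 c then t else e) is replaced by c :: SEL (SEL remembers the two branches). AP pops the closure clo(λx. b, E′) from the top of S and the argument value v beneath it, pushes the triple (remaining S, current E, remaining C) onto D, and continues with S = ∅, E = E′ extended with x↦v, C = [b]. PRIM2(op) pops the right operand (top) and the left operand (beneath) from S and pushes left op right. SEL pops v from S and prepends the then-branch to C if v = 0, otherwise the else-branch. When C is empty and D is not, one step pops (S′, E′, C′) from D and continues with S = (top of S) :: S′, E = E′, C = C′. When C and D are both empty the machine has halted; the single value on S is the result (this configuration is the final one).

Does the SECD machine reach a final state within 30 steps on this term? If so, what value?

Answer: 13

Derivation:
0. ⟨S=∅; E=∅; C=[((λx. ((x * x) - (-3 * -4))) (4 + (let w = 0 in 1)))]; D=∅⟩
1. ⟨S=∅; E=∅; C=[(4 + (let w = 0 in 1)) :: (λx. ((x * x) - (-3 * -4))) :: AP]; D=∅⟩
2. ⟨S=∅; E=∅; C=[4 :: (let w = 0 in 1) :: PRIM2(add) :: (λx. ((x * x) - (-3 * -4))) :: AP]; D=∅⟩
3. ⟨S=[4]; E=∅; C=[(let w = 0 in 1) :: PRIM2(add) :: (λx. ((x * x) - (-3 * -4))) :: AP]; D=∅⟩
4. ⟨S=[4]; E=∅; C=[0 :: (λw. 1) :: AP :: PRIM2(add) :: (λx. ((x * x) - (-3 * -4))) :: AP]; D=∅⟩
5. ⟨S=[0 :: 4]; E=∅; C=[(λw. 1) :: AP :: PRIM2(add) :: (λx. ((x * x) - (-3 * -4))) :: AP]; D=∅⟩
6. ⟨S=[clo(λw. 1, ∅) :: 0 :: 4]; E=∅; C=[AP :: PRIM2(add) :: (λx. ((x * x) - (-3 * -4))) :: AP]; D=∅⟩
7. ⟨S=∅; E={w↦0}; C=[1]; D=[([4], ∅, [PRIM2(add) :: (λx. ((x * x) - (-3 * -4))) :: AP])]⟩
8. ⟨S=[1]; E={w↦0}; C=∅; D=[([4], ∅, [PRIM2(add) :: (λx. ((x * x) - (-3 * -4))) :: AP])]⟩
9. ⟨S=[1 :: 4]; E=∅; C=[PRIM2(add) :: (λx. ((x * x) - (-3 * -4))) :: AP]; D=∅⟩
10. ⟨S=[5]; E=∅; C=[(λx. ((x * x) - (-3 * -4))) :: AP]; D=∅⟩
11. ⟨S=[clo(λx. ((x * x) - (-3 * -4)), ∅) :: 5]; E=∅; C=[AP]; D=∅⟩
12. ⟨S=∅; E={x↦5}; C=[((x * x) - (-3 * -4))]; D=[(∅, ∅, ∅)]⟩
13. ⟨S=∅; E={x↦5}; C=[(x * x) :: (-3 * -4) :: PRIM2(sub)]; D=[(∅, ∅, ∅)]⟩
14. ⟨S=∅; E={x↦5}; C=[x :: x :: PRIM2(mul) :: (-3 * -4) :: PRIM2(sub)]; D=[(∅, ∅, ∅)]⟩
15. ⟨S=[5]; E={x↦5}; C=[x :: PRIM2(mul) :: (-3 * -4) :: PRIM2(sub)]; D=[(∅, ∅, ∅)]⟩
16. ⟨S=[5 :: 5]; E={x↦5}; C=[PRIM2(mul) :: (-3 * -4) :: PRIM2(sub)]; D=[(∅, ∅, ∅)]⟩
17. ⟨S=[25]; E={x↦5}; C=[(-3 * -4) :: PRIM2(sub)]; D=[(∅, ∅, ∅)]⟩
18. ⟨S=[25]; E={x↦5}; C=[-3 :: -4 :: PRIM2(mul) :: PRIM2(sub)]; D=[(∅, ∅, ∅)]⟩
19. ⟨S=[-3 :: 25]; E={x↦5}; C=[-4 :: PRIM2(mul) :: PRIM2(sub)]; D=[(∅, ∅, ∅)]⟩
20. ⟨S=[-4 :: -3 :: 25]; E={x↦5}; C=[PRIM2(mul) :: PRIM2(sub)]; D=[(∅, ∅, ∅)]⟩
21. ⟨S=[12 :: 25]; E={x↦5}; C=[PRIM2(sub)]; D=[(∅, ∅, ∅)]⟩
22. ⟨S=[13]; E={x↦5}; C=∅; D=[(∅, ∅, ∅)]⟩
23. ⟨S=[13]; E=∅; C=∅; D=∅⟩
→ final value 13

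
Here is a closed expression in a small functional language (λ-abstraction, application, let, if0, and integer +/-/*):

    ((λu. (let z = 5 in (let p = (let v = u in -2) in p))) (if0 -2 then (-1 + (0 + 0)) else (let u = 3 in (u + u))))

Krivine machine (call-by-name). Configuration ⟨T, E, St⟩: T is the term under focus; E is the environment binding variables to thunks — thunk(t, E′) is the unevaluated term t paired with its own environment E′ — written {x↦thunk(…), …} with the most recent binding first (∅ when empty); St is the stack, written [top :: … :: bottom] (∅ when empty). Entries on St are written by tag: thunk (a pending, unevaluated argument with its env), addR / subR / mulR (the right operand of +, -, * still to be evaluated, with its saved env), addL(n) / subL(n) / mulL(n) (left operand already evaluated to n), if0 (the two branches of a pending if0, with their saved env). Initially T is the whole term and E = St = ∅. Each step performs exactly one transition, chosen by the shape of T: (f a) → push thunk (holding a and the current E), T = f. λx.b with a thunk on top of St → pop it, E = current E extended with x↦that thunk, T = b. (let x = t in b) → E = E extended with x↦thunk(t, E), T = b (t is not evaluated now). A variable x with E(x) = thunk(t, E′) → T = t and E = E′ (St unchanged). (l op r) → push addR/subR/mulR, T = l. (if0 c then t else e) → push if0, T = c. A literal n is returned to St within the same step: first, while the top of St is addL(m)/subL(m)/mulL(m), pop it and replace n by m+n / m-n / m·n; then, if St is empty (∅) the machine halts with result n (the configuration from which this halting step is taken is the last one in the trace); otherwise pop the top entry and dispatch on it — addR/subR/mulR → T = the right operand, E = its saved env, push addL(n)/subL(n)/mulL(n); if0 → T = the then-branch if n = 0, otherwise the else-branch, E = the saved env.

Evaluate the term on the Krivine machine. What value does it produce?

Answer: -2

Machine steps:
[0] ⟨T=((λu. (let z = 5 in (let p = (let v = u in -2) in p))) (if0 -2 then (-1 + (0 + 0)) else (let u = 3 in (u + u)))); E=∅; St=∅⟩
[1] ⟨T=(λu. (let z = 5 in (let p = (let v = u in -2) in p))); E=∅; St=[thunk]⟩
[2] ⟨T=(let z = 5 in (let p = (let v = u in -2) in p)); E={u↦thunk((if0 -2 then (-1 + (0 + 0)) else (let u = 3 in (u + u))), ∅)}; St=∅⟩
[3] ⟨T=(let p = (let v = u in -2) in p); E={z↦thunk(5, {u↦thunk((if0 -2 then (-1 + (0 + 0)) else (let u = 3 in (u + u))), ∅)}), u↦thunk((if0 -2 then (-1 + (0 + 0)) else (let u = 3 in (u + u))), ∅)}; St=∅⟩
[4] ⟨T=p; E={p↦thunk((let v = u in -2), {z↦thunk(5, {u↦thunk((if0 -2 then (-1 + (0 + 0)) else (let u = 3 in (u + u))), ∅)}), u↦thunk((if0 -2 then (-1 + (0 + 0)) else (let u = 3 in (u + u))), ∅)}), z↦thunk(5, {u↦thunk((if0 -2 then (-1 + (0 + 0)) else (let u = 3 in (u + u))), ∅)}), u↦thunk((if0 -2 then (-1 + (0 + 0)) else (let u = 3 in (u + u))), ∅)}; St=∅⟩
[5] ⟨T=(let v = u in -2); E={z↦thunk(5, {u↦thunk((if0 -2 then (-1 + (0 + 0)) else (let u = 3 in (u + u))), ∅)}), u↦thunk((if0 -2 then (-1 + (0 + 0)) else (let u = 3 in (u + u))), ∅)}; St=∅⟩
[6] ⟨T=-2; E={v↦thunk(u, {z↦thunk(5, {u↦thunk((if0 -2 then (-1 + (0 + 0)) else (let u = 3 in (u + u))), ∅)}), u↦thunk((if0 -2 then (-1 + (0 + 0)) else (let u = 3 in (u + u))), ∅)}), z↦thunk(5, {u↦thunk((if0 -2 then (-1 + (0 + 0)) else (let u = 3 in (u + u))), ∅)}), u↦thunk((if0 -2 then (-1 + (0 + 0)) else (let u = 3 in (u + u))), ∅)}; St=∅⟩
→ final value -2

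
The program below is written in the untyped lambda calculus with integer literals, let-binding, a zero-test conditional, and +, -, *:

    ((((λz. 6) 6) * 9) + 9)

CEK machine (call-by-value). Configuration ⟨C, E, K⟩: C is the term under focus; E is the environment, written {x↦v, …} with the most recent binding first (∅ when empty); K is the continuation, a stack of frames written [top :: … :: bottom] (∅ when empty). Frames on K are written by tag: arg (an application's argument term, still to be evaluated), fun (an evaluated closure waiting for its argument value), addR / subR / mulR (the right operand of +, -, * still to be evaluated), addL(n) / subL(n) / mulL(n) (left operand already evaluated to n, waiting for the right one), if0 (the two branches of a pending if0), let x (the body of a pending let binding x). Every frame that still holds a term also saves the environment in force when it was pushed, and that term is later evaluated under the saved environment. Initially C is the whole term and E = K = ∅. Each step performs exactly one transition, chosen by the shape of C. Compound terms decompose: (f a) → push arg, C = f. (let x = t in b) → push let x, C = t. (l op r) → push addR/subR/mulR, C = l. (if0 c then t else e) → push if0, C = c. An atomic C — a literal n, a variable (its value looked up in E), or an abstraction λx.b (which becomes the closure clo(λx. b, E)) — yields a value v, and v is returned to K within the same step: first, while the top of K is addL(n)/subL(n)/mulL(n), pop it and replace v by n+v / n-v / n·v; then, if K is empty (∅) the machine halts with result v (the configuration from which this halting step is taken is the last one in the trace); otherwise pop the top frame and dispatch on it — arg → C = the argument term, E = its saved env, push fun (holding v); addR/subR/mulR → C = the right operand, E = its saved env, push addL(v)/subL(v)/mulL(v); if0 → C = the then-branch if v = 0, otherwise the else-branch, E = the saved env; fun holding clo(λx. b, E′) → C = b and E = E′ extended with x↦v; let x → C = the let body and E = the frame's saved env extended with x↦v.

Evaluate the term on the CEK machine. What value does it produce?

Answer: 63

Machine steps:
step 0: ⟨C=((((λz. 6) 6) * 9) + 9); E=∅; K=∅⟩
step 1: ⟨C=(((λz. 6) 6) * 9); E=∅; K=[addR]⟩
step 2: ⟨C=((λz. 6) 6); E=∅; K=[mulR :: addR]⟩
step 3: ⟨C=(λz. 6); E=∅; K=[arg :: mulR :: addR]⟩
step 4: ⟨C=6; E=∅; K=[fun :: mulR :: addR]⟩
step 5: ⟨C=6; E={z↦6}; K=[mulR :: addR]⟩
step 6: ⟨C=9; E=∅; K=[mulL(6) :: addR]⟩
step 7: ⟨C=9; E=∅; K=[addL(54)]⟩
→ final value 63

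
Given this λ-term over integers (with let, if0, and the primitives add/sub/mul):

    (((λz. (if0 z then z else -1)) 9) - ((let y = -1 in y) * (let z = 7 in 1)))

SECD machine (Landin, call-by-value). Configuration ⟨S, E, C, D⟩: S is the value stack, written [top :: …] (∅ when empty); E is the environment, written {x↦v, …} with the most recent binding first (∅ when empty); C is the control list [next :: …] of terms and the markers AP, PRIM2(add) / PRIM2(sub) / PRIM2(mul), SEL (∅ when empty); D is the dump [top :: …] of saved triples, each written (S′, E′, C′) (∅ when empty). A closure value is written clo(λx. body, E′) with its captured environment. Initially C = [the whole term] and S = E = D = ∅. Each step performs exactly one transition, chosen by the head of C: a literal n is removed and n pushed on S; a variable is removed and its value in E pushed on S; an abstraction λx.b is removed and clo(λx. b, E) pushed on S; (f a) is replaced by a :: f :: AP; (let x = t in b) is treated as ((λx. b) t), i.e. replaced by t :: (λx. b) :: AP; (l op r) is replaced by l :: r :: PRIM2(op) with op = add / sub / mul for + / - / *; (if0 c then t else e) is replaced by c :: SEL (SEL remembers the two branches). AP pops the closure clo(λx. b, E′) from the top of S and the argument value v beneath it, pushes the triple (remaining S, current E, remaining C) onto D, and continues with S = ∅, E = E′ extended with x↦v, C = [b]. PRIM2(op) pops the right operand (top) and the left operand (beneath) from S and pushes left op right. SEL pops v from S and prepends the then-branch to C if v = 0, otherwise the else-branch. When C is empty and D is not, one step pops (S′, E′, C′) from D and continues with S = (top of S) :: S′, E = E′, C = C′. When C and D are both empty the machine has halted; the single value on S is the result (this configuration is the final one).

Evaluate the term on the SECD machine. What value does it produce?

[0] <S=∅, E=∅, C=[(((λz. (if0 z then z else -1)) 9) - ((let y = -1 in y) * (let z = 7 in 1)))], D=∅>
[1] <S=∅, E=∅, C=[((λz. (if0 z then z else -1)) 9) :: ((let y = -1 in y) * (let z = 7 in 1)) :: PRIM2(sub)], D=∅>
[2] <S=∅, E=∅, C=[9 :: (λz. (if0 z then z else -1)) :: AP :: ((let y = -1 in y) * (let z = 7 in 1)) :: PRIM2(sub)], D=∅>
[3] <S=[9], E=∅, C=[(λz. (if0 z then z else -1)) :: AP :: ((let y = -1 in y) * (let z = 7 in 1)) :: PRIM2(sub)], D=∅>
[4] <S=[clo(λz. (if0 z then z else -1), ∅) :: 9], E=∅, C=[AP :: ((let y = -1 in y) * (let z = 7 in 1)) :: PRIM2(sub)], D=∅>
[5] <S=∅, E={z↦9}, C=[(if0 z then z else -1)], D=[(∅, ∅, [((let y = -1 in y) * (let z = 7 in 1)) :: PRIM2(sub)])]>
[6] <S=∅, E={z↦9}, C=[z :: SEL], D=[(∅, ∅, [((let y = -1 in y) * (let z = 7 in 1)) :: PRIM2(sub)])]>
[7] <S=[9], E={z↦9}, C=[SEL], D=[(∅, ∅, [((let y = -1 in y) * (let z = 7 in 1)) :: PRIM2(sub)])]>
[8] <S=∅, E={z↦9}, C=[-1], D=[(∅, ∅, [((let y = -1 in y) * (let z = 7 in 1)) :: PRIM2(sub)])]>
[9] <S=[-1], E={z↦9}, C=∅, D=[(∅, ∅, [((let y = -1 in y) * (let z = 7 in 1)) :: PRIM2(sub)])]>
[10] <S=[-1], E=∅, C=[((let y = -1 in y) * (let z = 7 in 1)) :: PRIM2(sub)], D=∅>
[11] <S=[-1], E=∅, C=[(let y = -1 in y) :: (let z = 7 in 1) :: PRIM2(mul) :: PRIM2(sub)], D=∅>
[12] <S=[-1], E=∅, C=[-1 :: (λy. y) :: AP :: (let z = 7 in 1) :: PRIM2(mul) :: PRIM2(sub)], D=∅>
[13] <S=[-1 :: -1], E=∅, C=[(λy. y) :: AP :: (let z = 7 in 1) :: PRIM2(mul) :: PRIM2(sub)], D=∅>
[14] <S=[clo(λy. y, ∅) :: -1 :: -1], E=∅, C=[AP :: (let z = 7 in 1) :: PRIM2(mul) :: PRIM2(sub)], D=∅>
[15] <S=∅, E={y↦-1}, C=[y], D=[([-1], ∅, [(let z = 7 in 1) :: PRIM2(mul) :: PRIM2(sub)])]>
[16] <S=[-1], E={y↦-1}, C=∅, D=[([-1], ∅, [(let z = 7 in 1) :: PRIM2(mul) :: PRIM2(sub)])]>
[17] <S=[-1 :: -1], E=∅, C=[(let z = 7 in 1) :: PRIM2(mul) :: PRIM2(sub)], D=∅>
[18] <S=[-1 :: -1], E=∅, C=[7 :: (λz. 1) :: AP :: PRIM2(mul) :: PRIM2(sub)], D=∅>
[19] <S=[7 :: -1 :: -1], E=∅, C=[(λz. 1) :: AP :: PRIM2(mul) :: PRIM2(sub)], D=∅>
[20] <S=[clo(λz. 1, ∅) :: 7 :: -1 :: -1], E=∅, C=[AP :: PRIM2(mul) :: PRIM2(sub)], D=∅>
[21] <S=∅, E={z↦7}, C=[1], D=[([-1 :: -1], ∅, [PRIM2(mul) :: PRIM2(sub)])]>
[22] <S=[1], E={z↦7}, C=∅, D=[([-1 :: -1], ∅, [PRIM2(mul) :: PRIM2(sub)])]>
[23] <S=[1 :: -1 :: -1], E=∅, C=[PRIM2(mul) :: PRIM2(sub)], D=∅>
[24] <S=[-1 :: -1], E=∅, C=[PRIM2(sub)], D=∅>
[25] <S=[0], E=∅, C=∅, D=∅>
→ final value 0

Answer: 0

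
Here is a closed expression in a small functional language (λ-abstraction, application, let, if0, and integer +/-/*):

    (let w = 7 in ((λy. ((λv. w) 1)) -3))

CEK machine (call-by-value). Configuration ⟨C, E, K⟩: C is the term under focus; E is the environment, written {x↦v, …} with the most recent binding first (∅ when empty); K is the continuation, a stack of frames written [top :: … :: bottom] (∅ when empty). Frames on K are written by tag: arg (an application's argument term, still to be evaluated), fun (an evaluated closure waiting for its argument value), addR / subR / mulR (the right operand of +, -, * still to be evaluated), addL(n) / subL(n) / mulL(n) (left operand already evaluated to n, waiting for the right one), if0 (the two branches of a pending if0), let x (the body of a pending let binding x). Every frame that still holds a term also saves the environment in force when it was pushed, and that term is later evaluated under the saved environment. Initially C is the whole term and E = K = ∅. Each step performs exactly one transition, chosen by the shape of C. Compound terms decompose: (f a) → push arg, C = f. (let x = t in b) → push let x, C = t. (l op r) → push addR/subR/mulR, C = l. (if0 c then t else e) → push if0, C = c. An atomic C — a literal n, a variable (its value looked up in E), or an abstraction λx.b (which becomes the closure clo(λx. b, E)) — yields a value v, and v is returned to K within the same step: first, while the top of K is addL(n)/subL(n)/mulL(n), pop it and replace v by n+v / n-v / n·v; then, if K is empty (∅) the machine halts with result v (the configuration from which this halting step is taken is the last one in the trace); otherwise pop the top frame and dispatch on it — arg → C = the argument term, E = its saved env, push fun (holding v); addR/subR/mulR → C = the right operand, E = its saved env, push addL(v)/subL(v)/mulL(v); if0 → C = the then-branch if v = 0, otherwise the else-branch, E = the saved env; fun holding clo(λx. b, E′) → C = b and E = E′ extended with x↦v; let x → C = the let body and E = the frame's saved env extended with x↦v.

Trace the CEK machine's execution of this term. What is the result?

Answer: 7

Derivation:
[0] [C=(let w = 7 in ((λy. ((λv. w) 1)) -3)) | E=∅ | K=∅]
[1] [C=7 | E=∅ | K=[let w]]
[2] [C=((λy. ((λv. w) 1)) -3) | E={w↦7} | K=∅]
[3] [C=(λy. ((λv. w) 1)) | E={w↦7} | K=[arg]]
[4] [C=-3 | E={w↦7} | K=[fun]]
[5] [C=((λv. w) 1) | E={y↦-3, w↦7} | K=∅]
[6] [C=(λv. w) | E={y↦-3, w↦7} | K=[arg]]
[7] [C=1 | E={y↦-3, w↦7} | K=[fun]]
[8] [C=w | E={v↦1, y↦-3, w↦7} | K=∅]
→ final value 7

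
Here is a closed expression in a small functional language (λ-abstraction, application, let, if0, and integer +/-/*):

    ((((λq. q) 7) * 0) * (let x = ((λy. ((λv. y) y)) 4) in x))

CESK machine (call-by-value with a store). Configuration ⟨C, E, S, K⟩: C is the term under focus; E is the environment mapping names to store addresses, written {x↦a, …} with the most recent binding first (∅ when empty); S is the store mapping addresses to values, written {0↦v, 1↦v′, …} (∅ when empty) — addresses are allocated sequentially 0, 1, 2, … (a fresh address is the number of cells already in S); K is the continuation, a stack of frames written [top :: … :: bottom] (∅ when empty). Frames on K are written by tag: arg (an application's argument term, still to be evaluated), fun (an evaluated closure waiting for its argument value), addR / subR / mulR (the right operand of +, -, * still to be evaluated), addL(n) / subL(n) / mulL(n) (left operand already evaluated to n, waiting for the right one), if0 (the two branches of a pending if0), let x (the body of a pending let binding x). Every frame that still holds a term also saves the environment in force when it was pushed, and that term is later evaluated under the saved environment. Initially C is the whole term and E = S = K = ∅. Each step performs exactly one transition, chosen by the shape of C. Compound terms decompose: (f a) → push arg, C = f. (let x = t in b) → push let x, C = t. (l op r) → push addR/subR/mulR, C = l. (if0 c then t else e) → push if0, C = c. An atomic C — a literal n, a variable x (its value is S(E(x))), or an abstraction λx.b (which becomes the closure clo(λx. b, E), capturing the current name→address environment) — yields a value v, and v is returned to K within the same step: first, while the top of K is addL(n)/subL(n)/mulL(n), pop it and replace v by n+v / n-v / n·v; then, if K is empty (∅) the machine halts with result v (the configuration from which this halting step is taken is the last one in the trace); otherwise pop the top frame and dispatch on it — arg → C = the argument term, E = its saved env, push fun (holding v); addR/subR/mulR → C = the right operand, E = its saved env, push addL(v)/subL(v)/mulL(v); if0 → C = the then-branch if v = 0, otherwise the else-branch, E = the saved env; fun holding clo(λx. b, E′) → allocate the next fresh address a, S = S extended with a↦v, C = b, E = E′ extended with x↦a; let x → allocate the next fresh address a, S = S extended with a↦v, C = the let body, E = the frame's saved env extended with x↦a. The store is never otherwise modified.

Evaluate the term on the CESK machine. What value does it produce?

0. [C=((((λq. q) 7) * 0) * (let x = ((λy. ((λv. y) y)) 4) in x)) | E=∅ | S=∅ | K=∅]
1. [C=(((λq. q) 7) * 0) | E=∅ | S=∅ | K=[mulR]]
2. [C=((λq. q) 7) | E=∅ | S=∅ | K=[mulR :: mulR]]
3. [C=(λq. q) | E=∅ | S=∅ | K=[arg :: mulR :: mulR]]
4. [C=7 | E=∅ | S=∅ | K=[fun :: mulR :: mulR]]
5. [C=q | E={q↦0} | S={0↦7} | K=[mulR :: mulR]]
6. [C=0 | E=∅ | S={0↦7} | K=[mulL(7) :: mulR]]
7. [C=(let x = ((λy. ((λv. y) y)) 4) in x) | E=∅ | S={0↦7} | K=[mulL(0)]]
8. [C=((λy. ((λv. y) y)) 4) | E=∅ | S={0↦7} | K=[let x :: mulL(0)]]
9. [C=(λy. ((λv. y) y)) | E=∅ | S={0↦7} | K=[arg :: let x :: mulL(0)]]
10. [C=4 | E=∅ | S={0↦7} | K=[fun :: let x :: mulL(0)]]
11. [C=((λv. y) y) | E={y↦1} | S={0↦7, 1↦4} | K=[let x :: mulL(0)]]
12. [C=(λv. y) | E={y↦1} | S={0↦7, 1↦4} | K=[arg :: let x :: mulL(0)]]
13. [C=y | E={y↦1} | S={0↦7, 1↦4} | K=[fun :: let x :: mulL(0)]]
14. [C=y | E={v↦2, y↦1} | S={0↦7, 1↦4, 2↦4} | K=[let x :: mulL(0)]]
15. [C=x | E={x↦3} | S={0↦7, 1↦4, 2↦4, 3↦4} | K=[mulL(0)]]
→ final value 0

Answer: 0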